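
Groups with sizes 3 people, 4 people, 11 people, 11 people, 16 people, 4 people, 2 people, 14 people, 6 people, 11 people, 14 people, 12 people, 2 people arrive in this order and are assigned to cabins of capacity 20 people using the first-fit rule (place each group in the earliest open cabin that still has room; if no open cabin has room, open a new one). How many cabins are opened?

  3 → cabin 1 (new)  [load 3/20]
  4 → cabin 1  [load 7/20]
  11 → cabin 1  [load 18/20]
  11 → cabin 2 (new)  [load 11/20]
  16 → cabin 3 (new)  [load 16/20]
  4 → cabin 2  [load 15/20]
  2 → cabin 1  [load 20/20]
  14 → cabin 4 (new)  [load 14/20]
  6 → cabin 4  [load 20/20]
  11 → cabin 5 (new)  [load 11/20]
  14 → cabin 6 (new)  [load 14/20]
  12 → cabin 7 (new)  [load 12/20]
  2 → cabin 2  [load 17/20]
7 cabins opened.

7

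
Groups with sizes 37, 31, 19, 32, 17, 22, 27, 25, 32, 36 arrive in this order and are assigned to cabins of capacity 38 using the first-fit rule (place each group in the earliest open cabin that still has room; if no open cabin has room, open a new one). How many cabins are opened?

9

  37 → cabin 1 (new)  [load 37/38]
  31 → cabin 2 (new)  [load 31/38]
  19 → cabin 3 (new)  [load 19/38]
  32 → cabin 4 (new)  [load 32/38]
  17 → cabin 3  [load 36/38]
  22 → cabin 5 (new)  [load 22/38]
  27 → cabin 6 (new)  [load 27/38]
  25 → cabin 7 (new)  [load 25/38]
  32 → cabin 8 (new)  [load 32/38]
  36 → cabin 9 (new)  [load 36/38]
9 cabins opened.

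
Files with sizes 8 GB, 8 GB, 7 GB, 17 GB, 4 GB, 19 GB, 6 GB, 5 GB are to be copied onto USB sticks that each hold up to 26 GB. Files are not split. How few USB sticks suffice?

Total = 19 + 17 + 8 + 8 + 7 + 6 + 5 + 4 = 74 GB.
Lower bound: ⌈74/26⌉ = 3 USB sticks.
A packing using 3 USB sticks:
  USB stick 1: 19 + 7 = 26
  USB stick 2: 17 + 8 = 25
  USB stick 3: 8 + 6 + 5 + 4 = 23
This matches the lower bound, so 3 is optimal.

3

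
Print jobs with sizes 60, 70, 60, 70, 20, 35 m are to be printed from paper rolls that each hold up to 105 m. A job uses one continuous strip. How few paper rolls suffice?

4

Total = 70 + 70 + 60 + 60 + 35 + 20 = 315 m.
Lower bound: ⌈315/105⌉ = 3 paper rolls.
Also, 4 print jobs each exceed 105/2 m, and no two of those can share a roll, so at least 4 paper rolls are needed.
A packing using 4 paper rolls:
  roll 1: 70 + 35 = 105
  roll 2: 70 + 20 = 90
  roll 3: 60 = 60
  roll 4: 60 = 60
This matches the lower bound, so 4 is optimal.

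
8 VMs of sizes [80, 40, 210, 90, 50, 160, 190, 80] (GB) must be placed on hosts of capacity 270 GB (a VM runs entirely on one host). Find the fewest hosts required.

4

Total = 210 + 190 + 160 + 90 + 80 + 80 + 50 + 40 = 900 GB.
Lower bound: ⌈900/270⌉ = 4 hosts.
A packing using 4 hosts:
  host 1: 210 + 50 = 260
  host 2: 190 + 80 = 270
  host 3: 160 + 90 = 250
  host 4: 80 + 40 = 120
This matches the lower bound, so 4 is optimal.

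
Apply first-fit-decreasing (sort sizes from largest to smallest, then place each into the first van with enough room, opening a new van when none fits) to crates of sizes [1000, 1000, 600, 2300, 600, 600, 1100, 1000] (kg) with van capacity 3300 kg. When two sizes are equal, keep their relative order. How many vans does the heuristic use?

3

Sorted descending: 2300, 1100, 1000, 1000, 1000, 600, 600, 600.
  2300 → van 1 (new)  [load 2300/3300]
  1100 → van 2 (new)  [load 1100/3300]
  1000 → van 1  [load 3300/3300]
  1000 → van 2  [load 2100/3300]
  1000 → van 2  [load 3100/3300]
  600 → van 3 (new)  [load 600/3300]
  600 → van 3  [load 1200/3300]
  600 → van 3  [load 1800/3300]
3 vans opened.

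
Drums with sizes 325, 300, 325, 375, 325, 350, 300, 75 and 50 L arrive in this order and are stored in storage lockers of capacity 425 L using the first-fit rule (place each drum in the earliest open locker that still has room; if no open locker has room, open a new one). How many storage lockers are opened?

7

  325 → locker 1 (new)  [load 325/425]
  300 → locker 2 (new)  [load 300/425]
  325 → locker 3 (new)  [load 325/425]
  375 → locker 4 (new)  [load 375/425]
  325 → locker 5 (new)  [load 325/425]
  350 → locker 6 (new)  [load 350/425]
  300 → locker 7 (new)  [load 300/425]
  75 → locker 1  [load 400/425]
  50 → locker 2  [load 350/425]
7 storage lockers opened.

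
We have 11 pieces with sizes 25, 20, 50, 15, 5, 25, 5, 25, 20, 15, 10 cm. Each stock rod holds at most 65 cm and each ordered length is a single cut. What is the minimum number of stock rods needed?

4

Total = 50 + 25 + 25 + 25 + 20 + 20 + 15 + 15 + 10 + 5 + 5 = 215 cm.
Lower bound: ⌈215/65⌉ = 4 stock rods.
A packing using 4 stock rods:
  stock rod 1: 50 + 15 = 65
  stock rod 2: 25 + 25 + 15 = 65
  stock rod 3: 25 + 20 + 20 = 65
  stock rod 4: 10 + 5 + 5 = 20
This matches the lower bound, so 4 is optimal.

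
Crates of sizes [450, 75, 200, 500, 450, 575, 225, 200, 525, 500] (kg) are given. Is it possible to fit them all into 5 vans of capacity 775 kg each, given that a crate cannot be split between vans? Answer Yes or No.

No

Total = 3700 kg; ⌈3700/775⌉ = 5.
6 crates each exceed half the capacity and cannot share a van, forcing at least 6 vans.
At least 6 vans are required, but only 5 are allowed.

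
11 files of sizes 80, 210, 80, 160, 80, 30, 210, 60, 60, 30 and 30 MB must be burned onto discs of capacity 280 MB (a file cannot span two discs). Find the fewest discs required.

4

Total = 210 + 210 + 160 + 80 + 80 + 80 + 60 + 60 + 30 + 30 + 30 = 1030 MB.
Lower bound: ⌈1030/280⌉ = 4 discs.
A packing using 4 discs:
  disc 1: 210 + 60 = 270
  disc 2: 210 + 60 = 270
  disc 3: 160 + 80 + 30 = 270
  disc 4: 80 + 80 + 30 + 30 = 220
This matches the lower bound, so 4 is optimal.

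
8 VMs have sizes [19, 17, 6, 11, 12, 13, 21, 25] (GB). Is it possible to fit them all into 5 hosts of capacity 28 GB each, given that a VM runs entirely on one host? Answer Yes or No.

Yes

A valid assignment using 5 hosts:
  host 1: 25 = 25
  host 2: 21 + 6 = 27
  host 3: 19 = 19
  host 4: 17 + 11 = 28
  host 5: 13 + 12 = 25
Every load is within 28 GB, so 5 hosts suffice.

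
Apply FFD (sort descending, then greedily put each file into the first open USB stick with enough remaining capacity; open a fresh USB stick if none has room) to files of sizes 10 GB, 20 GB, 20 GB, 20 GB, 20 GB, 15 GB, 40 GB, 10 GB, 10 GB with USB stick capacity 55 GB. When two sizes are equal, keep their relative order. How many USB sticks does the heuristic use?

Sorted descending: 40, 20, 20, 20, 20, 15, 10, 10, 10.
  40 → USB stick 1 (new)  [load 40/55]
  20 → USB stick 2 (new)  [load 20/55]
  20 → USB stick 2  [load 40/55]
  20 → USB stick 3 (new)  [load 20/55]
  20 → USB stick 3  [load 40/55]
  15 → USB stick 1  [load 55/55]
  10 → USB stick 2  [load 50/55]
  10 → USB stick 3  [load 50/55]
  10 → USB stick 4 (new)  [load 10/55]
4 USB sticks opened.

4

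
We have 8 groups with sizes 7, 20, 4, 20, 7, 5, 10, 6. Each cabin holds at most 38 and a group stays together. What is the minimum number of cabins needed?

3

Total = 20 + 20 + 10 + 7 + 7 + 6 + 5 + 4 = 79.
Lower bound: ⌈79/38⌉ = 3 cabins.
A packing using 3 cabins:
  cabin 1: 20 + 10 + 7 = 37
  cabin 2: 20 + 7 + 6 + 5 = 38
  cabin 3: 4 = 4
This matches the lower bound, so 3 is optimal.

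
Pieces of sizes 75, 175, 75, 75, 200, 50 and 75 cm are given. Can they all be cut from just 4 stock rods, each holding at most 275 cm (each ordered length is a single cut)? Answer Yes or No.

A valid assignment using 3 stock rods:
  stock rod 1: 200 + 75 = 275
  stock rod 2: 175 + 75 = 250
  stock rod 3: 75 + 75 + 50 = 200
That uses only 3 ≤ 4, so 4 stock rods are enough.

Yes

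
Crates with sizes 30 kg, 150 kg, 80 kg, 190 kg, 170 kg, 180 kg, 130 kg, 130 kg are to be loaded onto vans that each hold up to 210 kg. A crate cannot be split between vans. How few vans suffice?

Total = 190 + 180 + 170 + 150 + 130 + 130 + 80 + 30 = 1060 kg.
Lower bound: ⌈1060/210⌉ = 6 vans.
A packing using 6 vans:
  van 1: 190 = 190
  van 2: 180 + 30 = 210
  van 3: 170 = 170
  van 4: 150 = 150
  van 5: 130 + 80 = 210
  van 6: 130 = 130
This matches the lower bound, so 6 is optimal.

6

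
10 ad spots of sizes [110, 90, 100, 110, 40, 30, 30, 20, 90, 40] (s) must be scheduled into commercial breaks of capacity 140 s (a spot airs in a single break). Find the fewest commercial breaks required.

Total = 110 + 110 + 100 + 90 + 90 + 40 + 40 + 30 + 30 + 20 = 660 s.
Lower bound: ⌈660/140⌉ = 5 commercial breaks.
A packing using 5 commercial breaks:
  break 1: 110 + 30 = 140
  break 2: 110 + 30 = 140
  break 3: 100 + 40 = 140
  break 4: 90 + 40 = 130
  break 5: 90 + 20 = 110
This matches the lower bound, so 5 is optimal.

5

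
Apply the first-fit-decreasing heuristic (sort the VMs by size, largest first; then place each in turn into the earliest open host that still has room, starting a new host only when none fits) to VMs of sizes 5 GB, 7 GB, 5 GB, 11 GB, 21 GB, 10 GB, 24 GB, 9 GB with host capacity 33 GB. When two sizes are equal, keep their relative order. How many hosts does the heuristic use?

Sorted descending: 24, 21, 11, 10, 9, 7, 5, 5.
  24 → host 1 (new)  [load 24/33]
  21 → host 2 (new)  [load 21/33]
  11 → host 2  [load 32/33]
  10 → host 3 (new)  [load 10/33]
  9 → host 1  [load 33/33]
  7 → host 3  [load 17/33]
  5 → host 3  [load 22/33]
  5 → host 3  [load 27/33]
3 hosts opened.

3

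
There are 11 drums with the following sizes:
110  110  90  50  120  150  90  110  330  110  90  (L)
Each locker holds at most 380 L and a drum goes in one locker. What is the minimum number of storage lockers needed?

Total = 330 + 150 + 120 + 110 + 110 + 110 + 110 + 90 + 90 + 90 + 50 = 1360 L.
Lower bound: ⌈1360/380⌉ = 4 storage lockers.
A packing using 4 storage lockers:
  locker 1: 330 + 50 = 380
  locker 2: 150 + 120 + 110 = 380
  locker 3: 110 + 110 + 110 = 330
  locker 4: 90 + 90 + 90 = 270
This matches the lower bound, so 4 is optimal.

4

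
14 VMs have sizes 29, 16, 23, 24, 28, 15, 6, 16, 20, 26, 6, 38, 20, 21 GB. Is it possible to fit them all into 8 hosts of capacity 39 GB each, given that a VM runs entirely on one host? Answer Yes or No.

No

Total = 288 GB; ⌈288/39⌉ = 8.
9 VMs each exceed half the capacity and cannot share a host, forcing at least 9 hosts.
At least 9 hosts are required, but only 8 are allowed.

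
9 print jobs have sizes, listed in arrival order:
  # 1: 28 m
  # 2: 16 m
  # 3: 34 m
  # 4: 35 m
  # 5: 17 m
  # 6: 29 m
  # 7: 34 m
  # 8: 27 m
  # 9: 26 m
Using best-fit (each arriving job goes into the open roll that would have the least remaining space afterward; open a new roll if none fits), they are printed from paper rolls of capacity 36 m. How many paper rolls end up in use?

8

  28 → roll 1 (new)  [load 28/36]
  16 → roll 2 (new)  [load 16/36]
  34 → roll 3 (new)  [load 34/36]
  35 → roll 4 (new)  [load 35/36]
  17 → roll 2  [load 33/36]
  29 → roll 5 (new)  [load 29/36]
  34 → roll 6 (new)  [load 34/36]
  27 → roll 7 (new)  [load 27/36]
  26 → roll 8 (new)  [load 26/36]
8 paper rolls opened.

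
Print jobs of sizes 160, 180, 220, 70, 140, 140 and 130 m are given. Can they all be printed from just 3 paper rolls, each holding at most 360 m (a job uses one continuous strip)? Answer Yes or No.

Yes

A valid assignment using 3 paper rolls:
  roll 1: 220 + 140 = 360
  roll 2: 180 + 160 = 340
  roll 3: 140 + 130 + 70 = 340
Every load is within 360 m, so 3 paper rolls suffice.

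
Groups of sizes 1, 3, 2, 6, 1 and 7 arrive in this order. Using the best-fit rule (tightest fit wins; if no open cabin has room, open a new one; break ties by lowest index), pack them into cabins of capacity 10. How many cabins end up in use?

  1 → cabin 1 (new)  [load 1/10]
  3 → cabin 1  [load 4/10]
  2 → cabin 1  [load 6/10]
  6 → cabin 2 (new)  [load 6/10]
  1 → cabin 1  [load 7/10]
  7 → cabin 3 (new)  [load 7/10]
3 cabins opened.

3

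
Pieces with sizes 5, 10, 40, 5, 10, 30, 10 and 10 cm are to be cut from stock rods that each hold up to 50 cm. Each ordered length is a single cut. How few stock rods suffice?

Total = 40 + 30 + 10 + 10 + 10 + 10 + 5 + 5 = 120 cm.
Lower bound: ⌈120/50⌉ = 3 stock rods.
A packing using 3 stock rods:
  stock rod 1: 40 + 10 = 50
  stock rod 2: 30 + 10 + 10 = 50
  stock rod 3: 10 + 5 + 5 = 20
This matches the lower bound, so 3 is optimal.

3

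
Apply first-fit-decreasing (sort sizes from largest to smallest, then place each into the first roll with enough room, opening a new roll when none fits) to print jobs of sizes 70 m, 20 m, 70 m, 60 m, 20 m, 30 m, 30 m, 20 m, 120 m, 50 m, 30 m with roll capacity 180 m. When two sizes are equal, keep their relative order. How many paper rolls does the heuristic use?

Sorted descending: 120, 70, 70, 60, 50, 30, 30, 30, 20, 20, 20.
  120 → roll 1 (new)  [load 120/180]
  70 → roll 2 (new)  [load 70/180]
  70 → roll 2  [load 140/180]
  60 → roll 1  [load 180/180]
  50 → roll 3 (new)  [load 50/180]
  30 → roll 2  [load 170/180]
  30 → roll 3  [load 80/180]
  30 → roll 3  [load 110/180]
  20 → roll 3  [load 130/180]
  20 → roll 3  [load 150/180]
  20 → roll 3  [load 170/180]
3 paper rolls opened.

3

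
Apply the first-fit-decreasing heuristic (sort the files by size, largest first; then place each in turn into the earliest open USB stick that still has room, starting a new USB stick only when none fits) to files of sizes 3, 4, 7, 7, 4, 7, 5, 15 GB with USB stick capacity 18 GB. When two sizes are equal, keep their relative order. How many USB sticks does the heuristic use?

3

Sorted descending: 15, 7, 7, 7, 5, 4, 4, 3.
  15 → USB stick 1 (new)  [load 15/18]
  7 → USB stick 2 (new)  [load 7/18]
  7 → USB stick 2  [load 14/18]
  7 → USB stick 3 (new)  [load 7/18]
  5 → USB stick 3  [load 12/18]
  4 → USB stick 2  [load 18/18]
  4 → USB stick 3  [load 16/18]
  3 → USB stick 1  [load 18/18]
3 USB sticks opened.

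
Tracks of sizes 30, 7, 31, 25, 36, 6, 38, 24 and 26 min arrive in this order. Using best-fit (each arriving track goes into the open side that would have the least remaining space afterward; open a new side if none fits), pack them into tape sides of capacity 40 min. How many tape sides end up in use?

  30 → side 1 (new)  [load 30/40]
  7 → side 1  [load 37/40]
  31 → side 2 (new)  [load 31/40]
  25 → side 3 (new)  [load 25/40]
  36 → side 4 (new)  [load 36/40]
  6 → side 2  [load 37/40]
  38 → side 5 (new)  [load 38/40]
  24 → side 6 (new)  [load 24/40]
  26 → side 7 (new)  [load 26/40]
7 tape sides opened.

7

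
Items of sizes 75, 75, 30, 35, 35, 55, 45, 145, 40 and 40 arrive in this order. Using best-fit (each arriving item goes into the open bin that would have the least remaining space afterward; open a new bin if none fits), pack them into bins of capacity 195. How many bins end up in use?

4

  75 → bin 1 (new)  [load 75/195]
  75 → bin 1  [load 150/195]
  30 → bin 1  [load 180/195]
  35 → bin 2 (new)  [load 35/195]
  35 → bin 2  [load 70/195]
  55 → bin 2  [load 125/195]
  45 → bin 2  [load 170/195]
  145 → bin 3 (new)  [load 145/195]
  40 → bin 3  [load 185/195]
  40 → bin 4 (new)  [load 40/195]
4 bins opened.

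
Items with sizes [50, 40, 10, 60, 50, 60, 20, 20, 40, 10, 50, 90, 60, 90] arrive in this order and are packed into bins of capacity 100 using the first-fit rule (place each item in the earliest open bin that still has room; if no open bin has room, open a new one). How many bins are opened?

8

  50 → bin 1 (new)  [load 50/100]
  40 → bin 1  [load 90/100]
  10 → bin 1  [load 100/100]
  60 → bin 2 (new)  [load 60/100]
  50 → bin 3 (new)  [load 50/100]
  60 → bin 4 (new)  [load 60/100]
  20 → bin 2  [load 80/100]
  20 → bin 2  [load 100/100]
  40 → bin 3  [load 90/100]
  10 → bin 3  [load 100/100]
  50 → bin 5 (new)  [load 50/100]
  90 → bin 6 (new)  [load 90/100]
  60 → bin 7 (new)  [load 60/100]
  90 → bin 8 (new)  [load 90/100]
8 bins opened.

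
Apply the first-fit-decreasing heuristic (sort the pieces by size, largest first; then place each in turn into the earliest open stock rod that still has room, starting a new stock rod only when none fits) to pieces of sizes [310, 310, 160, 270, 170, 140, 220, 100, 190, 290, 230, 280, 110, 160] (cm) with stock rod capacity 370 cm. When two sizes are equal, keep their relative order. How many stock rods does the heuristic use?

9

Sorted descending: 310, 310, 290, 280, 270, 230, 220, 190, 170, 160, 160, 140, 110, 100.
  310 → stock rod 1 (new)  [load 310/370]
  310 → stock rod 2 (new)  [load 310/370]
  290 → stock rod 3 (new)  [load 290/370]
  280 → stock rod 4 (new)  [load 280/370]
  270 → stock rod 5 (new)  [load 270/370]
  230 → stock rod 6 (new)  [load 230/370]
  220 → stock rod 7 (new)  [load 220/370]
  190 → stock rod 8 (new)  [load 190/370]
  170 → stock rod 8  [load 360/370]
  160 → stock rod 9 (new)  [load 160/370]
  160 → stock rod 9  [load 320/370]
  140 → stock rod 6  [load 370/370]
  110 → stock rod 7  [load 330/370]
  100 → stock rod 5  [load 370/370]
9 stock rods opened.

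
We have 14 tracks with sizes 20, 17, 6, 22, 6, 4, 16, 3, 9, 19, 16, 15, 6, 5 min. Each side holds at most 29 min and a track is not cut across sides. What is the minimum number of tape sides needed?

Total = 22 + 20 + 19 + 17 + 16 + 16 + 15 + 9 + 6 + 6 + 6 + 5 + 4 + 3 = 164 min.
Lower bound: ⌈164/29⌉ = 6 tape sides.
Also, 7 tracks each exceed 29/2 min, and no two of those can share a side, so at least 7 tape sides are needed.
A packing using 7 tape sides:
  side 1: 22 + 6 = 28
  side 2: 20 + 9 = 29
  side 3: 19 + 6 + 4 = 29
  side 4: 17 + 6 + 5 = 28
  side 5: 16 + 3 = 19
  side 6: 16 = 16
  side 7: 15 = 15
This matches the lower bound, so 7 is optimal.

7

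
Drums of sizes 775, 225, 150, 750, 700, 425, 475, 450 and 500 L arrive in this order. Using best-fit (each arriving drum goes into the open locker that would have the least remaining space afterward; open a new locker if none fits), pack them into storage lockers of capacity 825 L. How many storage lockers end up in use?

7

  775 → locker 1 (new)  [load 775/825]
  225 → locker 2 (new)  [load 225/825]
  150 → locker 2  [load 375/825]
  750 → locker 3 (new)  [load 750/825]
  700 → locker 4 (new)  [load 700/825]
  425 → locker 2  [load 800/825]
  475 → locker 5 (new)  [load 475/825]
  450 → locker 6 (new)  [load 450/825]
  500 → locker 7 (new)  [load 500/825]
7 storage lockers opened.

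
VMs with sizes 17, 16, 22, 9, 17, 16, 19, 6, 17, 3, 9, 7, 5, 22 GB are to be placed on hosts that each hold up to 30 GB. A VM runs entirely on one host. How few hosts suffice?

8

Total = 22 + 22 + 19 + 17 + 17 + 17 + 16 + 16 + 9 + 9 + 7 + 6 + 5 + 3 = 185 GB.
Lower bound: ⌈185/30⌉ = 7 hosts.
Also, 8 VMs each exceed 15 GB, and no two of those can share a host, so at least 8 hosts are needed.
A packing using 8 hosts:
  host 1: 22 + 7 = 29
  host 2: 22 + 6 = 28
  host 3: 19 + 9 = 28
  host 4: 17 + 9 + 3 = 29
  host 5: 17 + 5 = 22
  host 6: 17 = 17
  host 7: 16 = 16
  host 8: 16 = 16
This matches the lower bound, so 8 is optimal.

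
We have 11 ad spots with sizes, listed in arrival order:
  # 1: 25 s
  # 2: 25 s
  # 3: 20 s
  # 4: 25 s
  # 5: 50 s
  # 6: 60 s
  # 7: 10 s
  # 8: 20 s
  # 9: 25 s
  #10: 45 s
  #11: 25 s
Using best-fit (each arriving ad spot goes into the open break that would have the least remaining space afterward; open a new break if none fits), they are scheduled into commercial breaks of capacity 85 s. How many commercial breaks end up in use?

5

  25 → break 1 (new)  [load 25/85]
  25 → break 1  [load 50/85]
  20 → break 1  [load 70/85]
  25 → break 2 (new)  [load 25/85]
  50 → break 2  [load 75/85]
  60 → break 3 (new)  [load 60/85]
  10 → break 2  [load 85/85]
  20 → break 3  [load 80/85]
  25 → break 4 (new)  [load 25/85]
  45 → break 4  [load 70/85]
  25 → break 5 (new)  [load 25/85]
5 commercial breaks opened.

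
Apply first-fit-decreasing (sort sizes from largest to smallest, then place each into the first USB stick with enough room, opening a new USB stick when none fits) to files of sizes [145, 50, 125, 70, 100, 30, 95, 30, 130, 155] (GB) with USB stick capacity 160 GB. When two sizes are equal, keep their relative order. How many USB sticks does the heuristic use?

Sorted descending: 155, 145, 130, 125, 100, 95, 70, 50, 30, 30.
  155 → USB stick 1 (new)  [load 155/160]
  145 → USB stick 2 (new)  [load 145/160]
  130 → USB stick 3 (new)  [load 130/160]
  125 → USB stick 4 (new)  [load 125/160]
  100 → USB stick 5 (new)  [load 100/160]
  95 → USB stick 6 (new)  [load 95/160]
  70 → USB stick 7 (new)  [load 70/160]
  50 → USB stick 5  [load 150/160]
  30 → USB stick 3  [load 160/160]
  30 → USB stick 4  [load 155/160]
7 USB sticks opened.

7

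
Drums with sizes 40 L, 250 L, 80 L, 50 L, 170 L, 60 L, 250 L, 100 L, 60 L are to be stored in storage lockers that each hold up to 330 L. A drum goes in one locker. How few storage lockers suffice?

Total = 250 + 250 + 170 + 100 + 80 + 60 + 60 + 50 + 40 = 1060 L.
Lower bound: ⌈1060/330⌉ = 4 storage lockers.
A packing using 4 storage lockers:
  locker 1: 250 + 80 = 330
  locker 2: 250 + 60 = 310
  locker 3: 170 + 100 + 60 = 330
  locker 4: 50 + 40 = 90
This matches the lower bound, so 4 is optimal.

4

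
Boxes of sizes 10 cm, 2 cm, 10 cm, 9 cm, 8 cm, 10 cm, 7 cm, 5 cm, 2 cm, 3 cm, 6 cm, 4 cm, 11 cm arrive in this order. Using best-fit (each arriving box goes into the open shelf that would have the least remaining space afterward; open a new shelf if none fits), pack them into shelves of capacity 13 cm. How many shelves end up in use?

7

  10 → shelf 1 (new)  [load 10/13]
  2 → shelf 1  [load 12/13]
  10 → shelf 2 (new)  [load 10/13]
  9 → shelf 3 (new)  [load 9/13]
  8 → shelf 4 (new)  [load 8/13]
  10 → shelf 5 (new)  [load 10/13]
  7 → shelf 6 (new)  [load 7/13]
  5 → shelf 4  [load 13/13]
  2 → shelf 2  [load 12/13]
  3 → shelf 5  [load 13/13]
  6 → shelf 6  [load 13/13]
  4 → shelf 3  [load 13/13]
  11 → shelf 7 (new)  [load 11/13]
7 shelves opened.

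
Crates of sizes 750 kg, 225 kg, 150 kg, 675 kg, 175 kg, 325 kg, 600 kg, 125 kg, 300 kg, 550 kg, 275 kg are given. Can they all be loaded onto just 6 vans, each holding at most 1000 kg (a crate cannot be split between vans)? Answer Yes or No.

Yes

A valid assignment using 5 vans:
  van 1: 750 + 225 = 975
  van 2: 675 + 325 = 1000
  van 3: 600 + 300 = 900
  van 4: 550 + 275 + 175 = 1000
  van 5: 150 + 125 = 275
That uses only 5 ≤ 6, so 6 vans are enough.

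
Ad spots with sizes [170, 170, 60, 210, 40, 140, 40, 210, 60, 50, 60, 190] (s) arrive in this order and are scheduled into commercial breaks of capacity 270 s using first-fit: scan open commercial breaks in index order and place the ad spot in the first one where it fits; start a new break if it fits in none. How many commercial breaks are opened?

6

  170 → break 1 (new)  [load 170/270]
  170 → break 2 (new)  [load 170/270]
  60 → break 1  [load 230/270]
  210 → break 3 (new)  [load 210/270]
  40 → break 1  [load 270/270]
  140 → break 4 (new)  [load 140/270]
  40 → break 2  [load 210/270]
  210 → break 5 (new)  [load 210/270]
  60 → break 2  [load 270/270]
  50 → break 3  [load 260/270]
  60 → break 4  [load 200/270]
  190 → break 6 (new)  [load 190/270]
6 commercial breaks opened.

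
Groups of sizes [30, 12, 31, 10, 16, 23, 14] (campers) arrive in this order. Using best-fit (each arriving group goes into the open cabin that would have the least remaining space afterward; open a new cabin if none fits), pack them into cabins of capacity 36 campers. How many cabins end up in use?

  30 → cabin 1 (new)  [load 30/36]
  12 → cabin 2 (new)  [load 12/36]
  31 → cabin 3 (new)  [load 31/36]
  10 → cabin 2  [load 22/36]
  16 → cabin 4 (new)  [load 16/36]
  23 → cabin 5 (new)  [load 23/36]
  14 → cabin 2  [load 36/36]
5 cabins opened.

5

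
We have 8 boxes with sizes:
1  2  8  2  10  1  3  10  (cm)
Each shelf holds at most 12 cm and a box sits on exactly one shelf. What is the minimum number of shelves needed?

4

Total = 10 + 10 + 8 + 3 + 2 + 2 + 1 + 1 = 37 cm.
Lower bound: ⌈37/12⌉ = 4 shelves.
A packing using 4 shelves:
  shelf 1: 10 + 2 = 12
  shelf 2: 10 + 2 = 12
  shelf 3: 8 + 3 + 1 = 12
  shelf 4: 1 = 1
This matches the lower bound, so 4 is optimal.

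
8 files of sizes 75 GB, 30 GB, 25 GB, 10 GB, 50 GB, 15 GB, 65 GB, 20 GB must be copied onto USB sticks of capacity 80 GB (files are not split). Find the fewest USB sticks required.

4

Total = 75 + 65 + 50 + 30 + 25 + 20 + 15 + 10 = 290 GB.
Lower bound: ⌈290/80⌉ = 4 USB sticks.
A packing using 4 USB sticks:
  USB stick 1: 75 = 75
  USB stick 2: 65 + 15 = 80
  USB stick 3: 50 + 30 = 80
  USB stick 4: 25 + 20 + 10 = 55
This matches the lower bound, so 4 is optimal.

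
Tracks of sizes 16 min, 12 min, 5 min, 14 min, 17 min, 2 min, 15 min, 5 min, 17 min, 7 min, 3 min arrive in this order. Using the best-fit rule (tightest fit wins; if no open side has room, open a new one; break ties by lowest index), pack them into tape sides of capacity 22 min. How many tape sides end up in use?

6

  16 → side 1 (new)  [load 16/22]
  12 → side 2 (new)  [load 12/22]
  5 → side 1  [load 21/22]
  14 → side 3 (new)  [load 14/22]
  17 → side 4 (new)  [load 17/22]
  2 → side 4  [load 19/22]
  15 → side 5 (new)  [load 15/22]
  5 → side 5  [load 20/22]
  17 → side 6 (new)  [load 17/22]
  7 → side 3  [load 21/22]
  3 → side 4  [load 22/22]
6 tape sides opened.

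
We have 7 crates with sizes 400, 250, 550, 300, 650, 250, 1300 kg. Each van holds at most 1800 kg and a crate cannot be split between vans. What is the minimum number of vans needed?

3

Total = 1300 + 650 + 550 + 400 + 300 + 250 + 250 = 3700 kg.
Lower bound: ⌈3700/1800⌉ = 3 vans.
A packing using 3 vans:
  van 1: 1300 + 400 = 1700
  van 2: 650 + 550 + 300 + 250 = 1750
  van 3: 250 = 250
This matches the lower bound, so 3 is optimal.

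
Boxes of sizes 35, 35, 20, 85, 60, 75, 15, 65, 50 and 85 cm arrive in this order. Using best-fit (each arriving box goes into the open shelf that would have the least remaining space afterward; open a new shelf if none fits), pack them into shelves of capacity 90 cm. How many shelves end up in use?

7

  35 → shelf 1 (new)  [load 35/90]
  35 → shelf 1  [load 70/90]
  20 → shelf 1  [load 90/90]
  85 → shelf 2 (new)  [load 85/90]
  60 → shelf 3 (new)  [load 60/90]
  75 → shelf 4 (new)  [load 75/90]
  15 → shelf 4  [load 90/90]
  65 → shelf 5 (new)  [load 65/90]
  50 → shelf 6 (new)  [load 50/90]
  85 → shelf 7 (new)  [load 85/90]
7 shelves opened.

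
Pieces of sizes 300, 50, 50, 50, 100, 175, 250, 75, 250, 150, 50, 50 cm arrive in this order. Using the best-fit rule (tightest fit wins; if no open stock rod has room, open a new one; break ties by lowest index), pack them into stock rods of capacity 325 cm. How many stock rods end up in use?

5

  300 → stock rod 1 (new)  [load 300/325]
  50 → stock rod 2 (new)  [load 50/325]
  50 → stock rod 2  [load 100/325]
  50 → stock rod 2  [load 150/325]
  100 → stock rod 2  [load 250/325]
  175 → stock rod 3 (new)  [load 175/325]
  250 → stock rod 4 (new)  [load 250/325]
  75 → stock rod 2  [load 325/325]
  250 → stock rod 5 (new)  [load 250/325]
  150 → stock rod 3  [load 325/325]
  50 → stock rod 4  [load 300/325]
  50 → stock rod 5  [load 300/325]
5 stock rods opened.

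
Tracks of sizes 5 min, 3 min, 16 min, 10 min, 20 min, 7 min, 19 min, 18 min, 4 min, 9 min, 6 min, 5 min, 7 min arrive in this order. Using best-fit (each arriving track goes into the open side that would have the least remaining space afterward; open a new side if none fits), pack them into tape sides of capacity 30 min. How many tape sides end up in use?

  5 → side 1 (new)  [load 5/30]
  3 → side 1  [load 8/30]
  16 → side 1  [load 24/30]
  10 → side 2 (new)  [load 10/30]
  20 → side 2  [load 30/30]
  7 → side 3 (new)  [load 7/30]
  19 → side 3  [load 26/30]
  18 → side 4 (new)  [load 18/30]
  4 → side 3  [load 30/30]
  9 → side 4  [load 27/30]
  6 → side 1  [load 30/30]
  5 → side 5 (new)  [load 5/30]
  7 → side 5  [load 12/30]
5 tape sides opened.

5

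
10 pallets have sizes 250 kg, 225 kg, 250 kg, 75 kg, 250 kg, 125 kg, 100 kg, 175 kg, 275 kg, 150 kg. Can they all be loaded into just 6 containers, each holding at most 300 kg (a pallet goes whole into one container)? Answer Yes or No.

No

Total = 1875 kg; ⌈1875/300⌉ = 7.
At least 7 containers are required, but only 6 are allowed.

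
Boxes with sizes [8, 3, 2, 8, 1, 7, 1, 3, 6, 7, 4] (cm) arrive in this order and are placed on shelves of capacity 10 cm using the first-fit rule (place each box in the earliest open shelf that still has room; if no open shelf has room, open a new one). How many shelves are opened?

  8 → shelf 1 (new)  [load 8/10]
  3 → shelf 2 (new)  [load 3/10]
  2 → shelf 1  [load 10/10]
  8 → shelf 3 (new)  [load 8/10]
  1 → shelf 2  [load 4/10]
  7 → shelf 4 (new)  [load 7/10]
  1 → shelf 2  [load 5/10]
  3 → shelf 2  [load 8/10]
  6 → shelf 5 (new)  [load 6/10]
  7 → shelf 6 (new)  [load 7/10]
  4 → shelf 5  [load 10/10]
6 shelves opened.

6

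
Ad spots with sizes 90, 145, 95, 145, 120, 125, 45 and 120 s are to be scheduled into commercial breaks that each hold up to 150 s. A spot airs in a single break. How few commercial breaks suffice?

Total = 145 + 145 + 125 + 120 + 120 + 95 + 90 + 45 = 885 s.
Lower bound: ⌈885/150⌉ = 6 commercial breaks.
Also, 7 ad spots each exceed 75 s, and no two of those can share a break, so at least 7 commercial breaks are needed.
A packing using 7 commercial breaks:
  break 1: 145 = 145
  break 2: 145 = 145
  break 3: 125 = 125
  break 4: 120 = 120
  break 5: 120 = 120
  break 6: 95 + 45 = 140
  break 7: 90 = 90
This matches the lower bound, so 7 is optimal.

7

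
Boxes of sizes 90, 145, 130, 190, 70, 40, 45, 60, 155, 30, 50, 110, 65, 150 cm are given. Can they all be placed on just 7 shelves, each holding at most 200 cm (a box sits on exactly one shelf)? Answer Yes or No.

A valid assignment using 7 shelves:
  shelf 1: 190 = 190
  shelf 2: 155 + 45 = 200
  shelf 3: 150 + 50 = 200
  shelf 4: 145 + 40 = 185
  shelf 5: 130 + 70 = 200
  shelf 6: 110 + 90 = 200
  shelf 7: 65 + 60 + 30 = 155
Every load is within 200 cm, so 7 shelves suffice.

Yes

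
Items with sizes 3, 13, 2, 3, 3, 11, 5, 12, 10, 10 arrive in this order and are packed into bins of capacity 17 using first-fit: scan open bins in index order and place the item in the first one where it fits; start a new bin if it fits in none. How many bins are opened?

  3 → bin 1 (new)  [load 3/17]
  13 → bin 1  [load 16/17]
  2 → bin 2 (new)  [load 2/17]
  3 → bin 2  [load 5/17]
  3 → bin 2  [load 8/17]
  11 → bin 3 (new)  [load 11/17]
  5 → bin 2  [load 13/17]
  12 → bin 4 (new)  [load 12/17]
  10 → bin 5 (new)  [load 10/17]
  10 → bin 6 (new)  [load 10/17]
6 bins opened.

6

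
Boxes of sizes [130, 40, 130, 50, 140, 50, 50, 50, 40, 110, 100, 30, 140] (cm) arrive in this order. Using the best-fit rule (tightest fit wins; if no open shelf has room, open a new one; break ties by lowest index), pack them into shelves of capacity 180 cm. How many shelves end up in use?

  130 → shelf 1 (new)  [load 130/180]
  40 → shelf 1  [load 170/180]
  130 → shelf 2 (new)  [load 130/180]
  50 → shelf 2  [load 180/180]
  140 → shelf 3 (new)  [load 140/180]
  50 → shelf 4 (new)  [load 50/180]
  50 → shelf 4  [load 100/180]
  50 → shelf 4  [load 150/180]
  40 → shelf 3  [load 180/180]
  110 → shelf 5 (new)  [load 110/180]
  100 → shelf 6 (new)  [load 100/180]
  30 → shelf 4  [load 180/180]
  140 → shelf 7 (new)  [load 140/180]
7 shelves opened.

7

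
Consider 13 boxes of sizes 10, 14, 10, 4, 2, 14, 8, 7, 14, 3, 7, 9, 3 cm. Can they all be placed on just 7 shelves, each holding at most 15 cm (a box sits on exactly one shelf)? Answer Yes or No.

Total = 105 cm; ⌈105/15⌉ = 7.
The bound of 7 does not rule out 7, but exhaustive search shows no assignment into 7 shelves of capacity 15 cm exists — the minimum is 8.

No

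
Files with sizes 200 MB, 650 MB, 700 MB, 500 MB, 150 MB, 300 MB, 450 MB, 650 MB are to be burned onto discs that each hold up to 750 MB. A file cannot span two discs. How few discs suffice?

Total = 700 + 650 + 650 + 500 + 450 + 300 + 200 + 150 = 3600 MB.
Lower bound: ⌈3600/750⌉ = 5 discs.
A packing using 6 discs:
  disc 1: 700 = 700
  disc 2: 650 = 650
  disc 3: 650 = 650
  disc 4: 500 + 200 = 700
  disc 5: 450 + 300 = 750
  disc 6: 150 = 150
No arrangement into 5 discs stays within capacity, so 6 is optimal.

6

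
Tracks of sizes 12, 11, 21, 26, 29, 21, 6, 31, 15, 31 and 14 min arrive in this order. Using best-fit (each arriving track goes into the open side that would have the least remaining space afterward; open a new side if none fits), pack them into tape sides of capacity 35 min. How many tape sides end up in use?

8

  12 → side 1 (new)  [load 12/35]
  11 → side 1  [load 23/35]
  21 → side 2 (new)  [load 21/35]
  26 → side 3 (new)  [load 26/35]
  29 → side 4 (new)  [load 29/35]
  21 → side 5 (new)  [load 21/35]
  6 → side 4  [load 35/35]
  31 → side 6 (new)  [load 31/35]
  15 → side 7 (new)  [load 15/35]
  31 → side 8 (new)  [load 31/35]
  14 → side 2  [load 35/35]
8 tape sides opened.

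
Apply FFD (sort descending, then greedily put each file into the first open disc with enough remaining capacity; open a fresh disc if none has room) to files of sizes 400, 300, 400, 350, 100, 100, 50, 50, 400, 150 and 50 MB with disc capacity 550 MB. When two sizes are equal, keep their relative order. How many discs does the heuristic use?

5

Sorted descending: 400, 400, 400, 350, 300, 150, 100, 100, 50, 50, 50.
  400 → disc 1 (new)  [load 400/550]
  400 → disc 2 (new)  [load 400/550]
  400 → disc 3 (new)  [load 400/550]
  350 → disc 4 (new)  [load 350/550]
  300 → disc 5 (new)  [load 300/550]
  150 → disc 1  [load 550/550]
  100 → disc 2  [load 500/550]
  100 → disc 3  [load 500/550]
  50 → disc 2  [load 550/550]
  50 → disc 3  [load 550/550]
  50 → disc 4  [load 400/550]
5 discs opened.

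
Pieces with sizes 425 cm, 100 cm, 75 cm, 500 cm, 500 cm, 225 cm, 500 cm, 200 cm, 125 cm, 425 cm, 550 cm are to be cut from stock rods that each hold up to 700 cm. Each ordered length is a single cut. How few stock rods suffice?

Total = 550 + 500 + 500 + 500 + 425 + 425 + 225 + 200 + 125 + 100 + 75 = 3625 cm.
Lower bound: ⌈3625/700⌉ = 6 stock rods.
A packing using 6 stock rods:
  stock rod 1: 550 + 125 = 675
  stock rod 2: 500 + 200 = 700
  stock rod 3: 500 + 100 + 75 = 675
  stock rod 4: 500 = 500
  stock rod 5: 425 + 225 = 650
  stock rod 6: 425 = 425
This matches the lower bound, so 6 is optimal.

6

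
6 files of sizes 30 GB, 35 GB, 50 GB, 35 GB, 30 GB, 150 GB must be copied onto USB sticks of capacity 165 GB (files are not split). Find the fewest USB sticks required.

Total = 150 + 50 + 35 + 35 + 30 + 30 = 330 GB.
Lower bound: ⌈330/165⌉ = 2 USB sticks.
A packing using 3 USB sticks:
  USB stick 1: 150 = 150
  USB stick 2: 50 + 35 + 35 + 30 = 150
  USB stick 3: 30 = 30
No arrangement into 2 USB sticks stays within capacity, so 3 is optimal.

3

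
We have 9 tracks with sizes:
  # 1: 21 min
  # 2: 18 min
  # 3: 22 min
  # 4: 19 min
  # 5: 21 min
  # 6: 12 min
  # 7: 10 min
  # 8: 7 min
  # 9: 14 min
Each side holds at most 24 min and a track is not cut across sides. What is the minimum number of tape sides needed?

7

Total = 22 + 21 + 21 + 19 + 18 + 14 + 12 + 10 + 7 = 144 min.
Lower bound: ⌈144/24⌉ = 6 tape sides.
A packing using 7 tape sides:
  side 1: 22 = 22
  side 2: 21 = 21
  side 3: 21 = 21
  side 4: 19 = 19
  side 5: 18 = 18
  side 6: 14 + 10 = 24
  side 7: 12 + 7 = 19
No arrangement into 6 tape sides stays within capacity, so 7 is optimal.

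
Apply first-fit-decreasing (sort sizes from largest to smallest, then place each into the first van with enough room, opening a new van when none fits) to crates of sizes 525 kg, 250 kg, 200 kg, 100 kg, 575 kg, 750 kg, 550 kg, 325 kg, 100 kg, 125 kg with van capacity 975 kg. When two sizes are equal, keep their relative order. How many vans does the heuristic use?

4

Sorted descending: 750, 575, 550, 525, 325, 250, 200, 125, 100, 100.
  750 → van 1 (new)  [load 750/975]
  575 → van 2 (new)  [load 575/975]
  550 → van 3 (new)  [load 550/975]
  525 → van 4 (new)  [load 525/975]
  325 → van 2  [load 900/975]
  250 → van 3  [load 800/975]
  200 → van 1  [load 950/975]
  125 → van 3  [load 925/975]
  100 → van 4  [load 625/975]
  100 → van 4  [load 725/975]
4 vans opened.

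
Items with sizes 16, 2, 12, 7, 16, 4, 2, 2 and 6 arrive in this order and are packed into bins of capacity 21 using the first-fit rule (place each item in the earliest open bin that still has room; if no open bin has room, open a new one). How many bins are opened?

4

  16 → bin 1 (new)  [load 16/21]
  2 → bin 1  [load 18/21]
  12 → bin 2 (new)  [load 12/21]
  7 → bin 2  [load 19/21]
  16 → bin 3 (new)  [load 16/21]
  4 → bin 3  [load 20/21]
  2 → bin 1  [load 20/21]
  2 → bin 2  [load 21/21]
  6 → bin 4 (new)  [load 6/21]
4 bins opened.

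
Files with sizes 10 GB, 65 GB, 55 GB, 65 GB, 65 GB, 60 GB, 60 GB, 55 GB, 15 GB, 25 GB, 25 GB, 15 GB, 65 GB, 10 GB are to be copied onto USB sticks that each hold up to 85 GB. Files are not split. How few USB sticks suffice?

8

Total = 65 + 65 + 65 + 65 + 60 + 60 + 55 + 55 + 25 + 25 + 15 + 15 + 10 + 10 = 590 GB.
Lower bound: ⌈590/85⌉ = 7 USB sticks.
Also, 8 files each exceed 85/2 GB, and no two of those can share a USB stick, so at least 8 USB sticks are needed.
A packing using 8 USB sticks:
  USB stick 1: 65 + 15 = 80
  USB stick 2: 65 + 15 = 80
  USB stick 3: 65 + 10 + 10 = 85
  USB stick 4: 65 = 65
  USB stick 5: 60 + 25 = 85
  USB stick 6: 60 + 25 = 85
  USB stick 7: 55 = 55
  USB stick 8: 55 = 55
This matches the lower bound, so 8 is optimal.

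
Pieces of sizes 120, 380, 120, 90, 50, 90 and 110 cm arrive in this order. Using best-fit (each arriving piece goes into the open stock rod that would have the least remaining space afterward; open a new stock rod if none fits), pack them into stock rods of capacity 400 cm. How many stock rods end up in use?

  120 → stock rod 1 (new)  [load 120/400]
  380 → stock rod 2 (new)  [load 380/400]
  120 → stock rod 1  [load 240/400]
  90 → stock rod 1  [load 330/400]
  50 → stock rod 1  [load 380/400]
  90 → stock rod 3 (new)  [load 90/400]
  110 → stock rod 3  [load 200/400]
3 stock rods opened.

3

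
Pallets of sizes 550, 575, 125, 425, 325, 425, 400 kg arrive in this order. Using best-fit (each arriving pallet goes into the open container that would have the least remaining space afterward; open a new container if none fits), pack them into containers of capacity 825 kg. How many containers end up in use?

  550 → container 1 (new)  [load 550/825]
  575 → container 2 (new)  [load 575/825]
  125 → container 2  [load 700/825]
  425 → container 3 (new)  [load 425/825]
  325 → container 3  [load 750/825]
  425 → container 4 (new)  [load 425/825]
  400 → container 4  [load 825/825]
4 containers opened.

4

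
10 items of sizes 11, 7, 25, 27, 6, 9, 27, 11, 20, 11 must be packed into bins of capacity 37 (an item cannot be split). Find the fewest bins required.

5

Total = 27 + 27 + 25 + 20 + 11 + 11 + 11 + 9 + 7 + 6 = 154.
Lower bound: ⌈154/37⌉ = 5 bins.
A packing using 5 bins:
  bin 1: 27 + 9 = 36
  bin 2: 27 + 7 = 34
  bin 3: 25 + 11 = 36
  bin 4: 20 + 11 + 6 = 37
  bin 5: 11 = 11
This matches the lower bound, so 5 is optimal.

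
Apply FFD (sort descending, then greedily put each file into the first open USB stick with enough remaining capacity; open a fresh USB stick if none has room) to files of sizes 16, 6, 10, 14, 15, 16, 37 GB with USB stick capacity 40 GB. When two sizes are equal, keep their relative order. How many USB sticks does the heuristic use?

Sorted descending: 37, 16, 16, 15, 14, 10, 6.
  37 → USB stick 1 (new)  [load 37/40]
  16 → USB stick 2 (new)  [load 16/40]
  16 → USB stick 2  [load 32/40]
  15 → USB stick 3 (new)  [load 15/40]
  14 → USB stick 3  [load 29/40]
  10 → USB stick 3  [load 39/40]
  6 → USB stick 2  [load 38/40]
3 USB sticks opened.

3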